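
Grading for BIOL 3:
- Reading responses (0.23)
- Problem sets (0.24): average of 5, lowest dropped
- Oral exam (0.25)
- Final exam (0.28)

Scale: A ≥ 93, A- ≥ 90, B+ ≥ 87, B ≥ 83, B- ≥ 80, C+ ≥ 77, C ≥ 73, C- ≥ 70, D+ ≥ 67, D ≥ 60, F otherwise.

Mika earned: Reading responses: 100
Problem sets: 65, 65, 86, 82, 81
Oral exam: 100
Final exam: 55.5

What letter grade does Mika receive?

Problem sets: drop 65 → average of remaining 4 = 314/4 = 78.5
Weighted total:
  Reading responses 100 × 0.23 = 23
  Problem sets 78.5 × 0.24 = 18.84
  Oral exam 100 × 0.25 = 25
  Final exam 55.5 × 0.28 = 15.54
Sum = 82.38
82.38 is ≥ 80 and < 83 → B-

B-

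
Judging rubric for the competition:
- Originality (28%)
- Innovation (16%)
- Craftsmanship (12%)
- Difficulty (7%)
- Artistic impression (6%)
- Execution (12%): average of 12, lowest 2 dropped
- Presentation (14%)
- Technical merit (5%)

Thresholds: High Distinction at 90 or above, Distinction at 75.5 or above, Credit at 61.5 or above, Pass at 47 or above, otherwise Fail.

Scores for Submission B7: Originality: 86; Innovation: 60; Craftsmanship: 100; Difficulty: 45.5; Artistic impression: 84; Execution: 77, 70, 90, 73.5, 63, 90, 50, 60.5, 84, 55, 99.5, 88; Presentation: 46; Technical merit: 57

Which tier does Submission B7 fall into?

Execution: drop 50, 55 → average of remaining 10 = 795.5/10 = 79.55
Weighted total:
  Originality 86 × 0.28 = 24.08
  Innovation 60 × 0.16 = 9.6
  Craftsmanship 100 × 0.12 = 12
  Difficulty 45.5 × 0.07 = 3.185
  Artistic impression 84 × 0.06 = 5.04
  Execution 79.55 × 0.12 = 9.546
  Presentation 46 × 0.14 = 6.44
  Technical merit 57 × 0.05 = 2.85
Sum = 72.741
72.741 is ≥ 61.5 and < 75.5 → Credit

Credit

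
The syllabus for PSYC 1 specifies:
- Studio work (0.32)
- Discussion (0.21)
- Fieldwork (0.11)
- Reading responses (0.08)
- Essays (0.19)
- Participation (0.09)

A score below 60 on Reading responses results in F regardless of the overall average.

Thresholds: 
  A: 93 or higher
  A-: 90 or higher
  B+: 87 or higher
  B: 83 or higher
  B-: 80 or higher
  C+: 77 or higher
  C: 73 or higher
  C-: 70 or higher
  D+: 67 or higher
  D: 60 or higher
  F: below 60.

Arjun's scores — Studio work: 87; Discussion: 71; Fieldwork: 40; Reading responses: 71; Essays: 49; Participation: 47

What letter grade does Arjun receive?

Reading responses score 71 ≥ 60: minimum met.
Weighted total:
  Studio work 87 × 0.32 = 27.84
  Discussion 71 × 0.21 = 14.91
  Fieldwork 40 × 0.11 = 4.4
  Reading responses 71 × 0.08 = 5.68
  Essays 49 × 0.19 = 9.31
  Participation 47 × 0.09 = 4.23
Sum = 66.37
66.37 is ≥ 60 and < 67 → D

D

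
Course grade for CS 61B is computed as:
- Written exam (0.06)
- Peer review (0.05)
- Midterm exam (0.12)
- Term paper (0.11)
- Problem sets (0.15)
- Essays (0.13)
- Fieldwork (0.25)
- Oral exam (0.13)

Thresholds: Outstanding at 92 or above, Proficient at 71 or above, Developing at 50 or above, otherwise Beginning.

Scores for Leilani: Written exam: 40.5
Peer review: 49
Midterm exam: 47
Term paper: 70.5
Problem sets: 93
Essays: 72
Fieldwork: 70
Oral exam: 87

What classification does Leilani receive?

Developing

Weighted total:
  Written exam 40.5 × 0.06 = 2.43
  Peer review 49 × 0.05 = 2.45
  Midterm exam 47 × 0.12 = 5.64
  Term paper 70.5 × 0.11 = 7.755
  Problem sets 93 × 0.15 = 13.95
  Essays 72 × 0.13 = 9.36
  Fieldwork 70 × 0.25 = 17.5
  Oral exam 87 × 0.13 = 11.31
Sum = 70.395
70.395 is ≥ 50 and < 71 → Developing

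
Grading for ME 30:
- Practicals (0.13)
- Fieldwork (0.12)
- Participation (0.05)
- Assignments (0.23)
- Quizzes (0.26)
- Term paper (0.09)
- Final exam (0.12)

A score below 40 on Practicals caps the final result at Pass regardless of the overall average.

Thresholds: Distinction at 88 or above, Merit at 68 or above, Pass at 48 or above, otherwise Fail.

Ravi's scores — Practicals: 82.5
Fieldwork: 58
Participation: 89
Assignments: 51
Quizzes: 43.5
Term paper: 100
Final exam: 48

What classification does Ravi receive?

Practicals score 82.5 ≥ 40: minimum met.
Weighted total:
  Practicals 82.5 × 0.13 = 10.725
  Fieldwork 58 × 0.12 = 6.96
  Participation 89 × 0.05 = 4.45
  Assignments 51 × 0.23 = 11.73
  Quizzes 43.5 × 0.26 = 11.31
  Term paper 100 × 0.09 = 9
  Final exam 48 × 0.12 = 5.76
Sum = 59.935
59.935 is ≥ 48 and < 68 → Pass

Pass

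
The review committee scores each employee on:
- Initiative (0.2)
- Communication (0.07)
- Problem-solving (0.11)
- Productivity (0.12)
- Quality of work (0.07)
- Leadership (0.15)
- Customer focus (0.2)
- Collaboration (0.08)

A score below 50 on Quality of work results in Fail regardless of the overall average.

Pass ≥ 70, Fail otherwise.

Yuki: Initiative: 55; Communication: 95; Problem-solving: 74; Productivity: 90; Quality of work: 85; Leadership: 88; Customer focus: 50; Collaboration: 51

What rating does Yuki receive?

Quality of work score 85 ≥ 50: minimum met.
Weighted total:
  Initiative 55 × 0.2 = 11
  Communication 95 × 0.07 = 6.65
  Problem-solving 74 × 0.11 = 8.14
  Productivity 90 × 0.12 = 10.8
  Quality of work 85 × 0.07 = 5.95
  Leadership 88 × 0.15 = 13.2
  Customer focus 50 × 0.2 = 10
  Collaboration 51 × 0.08 = 4.08
Sum = 69.82
69.82 < 70 → Fail

Fail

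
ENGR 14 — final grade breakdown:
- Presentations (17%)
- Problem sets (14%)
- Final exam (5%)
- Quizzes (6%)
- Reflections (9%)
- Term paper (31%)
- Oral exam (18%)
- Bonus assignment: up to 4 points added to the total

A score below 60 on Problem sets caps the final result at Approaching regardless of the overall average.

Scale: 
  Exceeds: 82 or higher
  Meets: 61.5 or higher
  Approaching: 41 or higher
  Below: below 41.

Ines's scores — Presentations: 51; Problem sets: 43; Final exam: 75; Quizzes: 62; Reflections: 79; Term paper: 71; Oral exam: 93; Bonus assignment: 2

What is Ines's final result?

Approaching

Problem sets score 43 < 60: minimum not met.
Weighted total:
  Presentations 51 × 0.17 = 8.67
  Problem sets 43 × 0.14 = 6.02
  Final exam 75 × 0.05 = 3.75
  Quizzes 62 × 0.06 = 3.72
  Reflections 79 × 0.09 = 7.11
  Term paper 71 × 0.31 = 22.01
  Oral exam 93 × 0.18 = 16.74
Sum = 68.02
Bonus assignment: 68.02 + 2 = 70.02
70.02 would be Meets; cap at Approaching applies → Approaching.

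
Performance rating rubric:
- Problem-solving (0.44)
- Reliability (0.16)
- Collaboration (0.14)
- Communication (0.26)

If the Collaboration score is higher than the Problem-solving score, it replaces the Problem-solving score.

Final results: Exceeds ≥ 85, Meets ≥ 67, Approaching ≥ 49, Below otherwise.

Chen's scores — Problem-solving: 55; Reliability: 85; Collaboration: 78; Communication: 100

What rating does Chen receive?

Collaboration (78) > Problem-solving (55), so Problem-solving counts as 78.
Weighted total:
  Problem-solving 78 × 0.44 = 34.32
  Reliability 85 × 0.16 = 13.6
  Collaboration 78 × 0.14 = 10.92
  Communication 100 × 0.26 = 26
Sum = 84.84
84.84 is ≥ 67 and < 85 → Meets

Meets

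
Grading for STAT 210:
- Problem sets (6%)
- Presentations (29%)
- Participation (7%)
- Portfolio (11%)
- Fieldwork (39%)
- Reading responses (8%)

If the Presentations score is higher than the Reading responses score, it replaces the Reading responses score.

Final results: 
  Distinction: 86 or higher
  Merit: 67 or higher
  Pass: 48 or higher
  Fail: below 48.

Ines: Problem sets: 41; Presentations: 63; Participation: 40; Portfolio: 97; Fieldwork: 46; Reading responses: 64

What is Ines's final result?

Pass

Presentations (63) ≤ Reading responses (64), so Reading responses stays at 64.
Weighted total:
  Problem sets 41 × 0.06 = 2.46
  Presentations 63 × 0.29 = 18.27
  Participation 40 × 0.07 = 2.8
  Portfolio 97 × 0.11 = 10.67
  Fieldwork 46 × 0.39 = 17.94
  Reading responses 64 × 0.08 = 5.12
Sum = 57.26
57.26 is ≥ 48 and < 67 → Pass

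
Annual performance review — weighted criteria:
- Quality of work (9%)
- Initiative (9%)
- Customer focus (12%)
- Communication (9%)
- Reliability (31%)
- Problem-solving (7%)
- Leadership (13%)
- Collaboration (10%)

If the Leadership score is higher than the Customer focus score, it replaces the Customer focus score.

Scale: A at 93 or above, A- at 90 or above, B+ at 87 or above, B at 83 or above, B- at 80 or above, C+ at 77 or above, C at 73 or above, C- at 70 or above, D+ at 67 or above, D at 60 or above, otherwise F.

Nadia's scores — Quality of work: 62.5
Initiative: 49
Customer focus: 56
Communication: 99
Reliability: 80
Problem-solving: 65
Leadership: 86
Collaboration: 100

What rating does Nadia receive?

C+

Leadership (86) > Customer focus (56), so Customer focus counts as 86.
Weighted total:
  Quality of work 62.5 × 0.09 = 5.625
  Initiative 49 × 0.09 = 4.41
  Customer focus 86 × 0.12 = 10.32
  Communication 99 × 0.09 = 8.91
  Reliability 80 × 0.31 = 24.8
  Problem-solving 65 × 0.07 = 4.55
  Leadership 86 × 0.13 = 11.18
  Collaboration 100 × 0.1 = 10
Sum = 79.795
79.795 is ≥ 77 and < 80 → C+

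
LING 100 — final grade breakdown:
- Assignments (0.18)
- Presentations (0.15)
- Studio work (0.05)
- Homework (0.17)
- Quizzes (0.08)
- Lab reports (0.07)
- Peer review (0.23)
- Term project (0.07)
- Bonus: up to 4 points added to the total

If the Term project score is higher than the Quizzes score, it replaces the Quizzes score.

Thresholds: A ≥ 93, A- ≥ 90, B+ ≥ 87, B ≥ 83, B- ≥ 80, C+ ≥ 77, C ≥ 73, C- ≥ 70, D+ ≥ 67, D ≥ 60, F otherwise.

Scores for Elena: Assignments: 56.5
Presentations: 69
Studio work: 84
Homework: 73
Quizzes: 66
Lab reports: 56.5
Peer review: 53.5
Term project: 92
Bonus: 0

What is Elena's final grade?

Term project (92) > Quizzes (66), so Quizzes counts as 92.
Weighted total:
  Assignments 56.5 × 0.18 = 10.17
  Presentations 69 × 0.15 = 10.35
  Studio work 84 × 0.05 = 4.2
  Homework 73 × 0.17 = 12.41
  Quizzes 92 × 0.08 = 7.36
  Lab reports 56.5 × 0.07 = 3.955
  Peer review 53.5 × 0.23 = 12.305
  Term project 92 × 0.07 = 6.44
Sum = 67.19
Bonus: 67.19 + 0 = 67.19
67.19 is ≥ 67 and < 70 → D+

D+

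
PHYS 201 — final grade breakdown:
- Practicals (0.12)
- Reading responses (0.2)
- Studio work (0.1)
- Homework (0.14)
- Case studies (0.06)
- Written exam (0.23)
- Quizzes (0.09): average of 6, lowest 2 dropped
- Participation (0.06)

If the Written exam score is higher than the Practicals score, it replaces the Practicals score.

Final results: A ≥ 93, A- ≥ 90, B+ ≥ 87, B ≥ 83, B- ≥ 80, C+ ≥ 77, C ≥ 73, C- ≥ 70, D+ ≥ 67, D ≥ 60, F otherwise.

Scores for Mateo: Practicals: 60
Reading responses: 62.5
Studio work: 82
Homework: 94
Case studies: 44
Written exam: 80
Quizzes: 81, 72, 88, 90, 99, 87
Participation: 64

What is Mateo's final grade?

Quizzes: drop 72, 81 → average of remaining 4 = 364/4 = 91
Written exam (80) > Practicals (60), so Practicals counts as 80.
Weighted total:
  Practicals 80 × 0.12 = 9.6
  Reading responses 62.5 × 0.2 = 12.5
  Studio work 82 × 0.1 = 8.2
  Homework 94 × 0.14 = 13.16
  Case studies 44 × 0.06 = 2.64
  Written exam 80 × 0.23 = 18.4
  Quizzes 91 × 0.09 = 8.19
  Participation 64 × 0.06 = 3.84
Sum = 76.53
76.53 is ≥ 73 and < 77 → C

C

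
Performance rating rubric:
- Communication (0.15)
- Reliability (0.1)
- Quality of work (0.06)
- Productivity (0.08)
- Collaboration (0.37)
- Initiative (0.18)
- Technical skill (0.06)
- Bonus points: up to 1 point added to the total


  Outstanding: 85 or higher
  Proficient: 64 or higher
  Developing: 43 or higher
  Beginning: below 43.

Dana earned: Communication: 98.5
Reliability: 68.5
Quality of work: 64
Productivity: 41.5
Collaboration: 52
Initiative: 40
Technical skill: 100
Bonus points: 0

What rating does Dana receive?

Weighted total:
  Communication 98.5 × 0.15 = 14.775
  Reliability 68.5 × 0.1 = 6.85
  Quality of work 64 × 0.06 = 3.84
  Productivity 41.5 × 0.08 = 3.32
  Collaboration 52 × 0.37 = 19.24
  Initiative 40 × 0.18 = 7.2
  Technical skill 100 × 0.06 = 6
Sum = 61.225
Bonus points: 61.225 + 0 = 61.225
61.225 is ≥ 43 and < 64 → Developing

Developing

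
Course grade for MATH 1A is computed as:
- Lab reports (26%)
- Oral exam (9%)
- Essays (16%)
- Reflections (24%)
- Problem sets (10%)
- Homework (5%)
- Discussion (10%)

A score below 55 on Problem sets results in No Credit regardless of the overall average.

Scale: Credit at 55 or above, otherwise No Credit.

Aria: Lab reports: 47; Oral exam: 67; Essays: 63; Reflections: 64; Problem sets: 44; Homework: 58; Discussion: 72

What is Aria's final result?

Problem sets score 44 < 55: minimum not met.
Weighted total:
  Lab reports 47 × 0.26 = 12.22
  Oral exam 67 × 0.09 = 6.03
  Essays 63 × 0.16 = 10.08
  Reflections 64 × 0.24 = 15.36
  Problem sets 44 × 0.1 = 4.4
  Homework 58 × 0.05 = 2.9
  Discussion 72 × 0.1 = 7.2
Sum = 58.19
Because the Problem sets minimum was not met, the result is No Credit.

No Credit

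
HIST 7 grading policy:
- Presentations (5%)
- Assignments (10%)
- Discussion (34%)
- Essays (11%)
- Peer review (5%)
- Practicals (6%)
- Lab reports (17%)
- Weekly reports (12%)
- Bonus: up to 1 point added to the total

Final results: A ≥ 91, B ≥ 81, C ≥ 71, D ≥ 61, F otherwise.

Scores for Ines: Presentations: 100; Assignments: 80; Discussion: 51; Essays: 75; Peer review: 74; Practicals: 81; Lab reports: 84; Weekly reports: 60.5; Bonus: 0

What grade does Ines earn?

D

Weighted total:
  Presentations 100 × 0.05 = 5
  Assignments 80 × 0.1 = 8
  Discussion 51 × 0.34 = 17.34
  Essays 75 × 0.11 = 8.25
  Peer review 74 × 0.05 = 3.7
  Practicals 81 × 0.06 = 4.86
  Lab reports 84 × 0.17 = 14.28
  Weekly reports 60.5 × 0.12 = 7.26
Sum = 68.69
Bonus: 68.69 + 0 = 68.69
68.69 is ≥ 61 and < 71 → D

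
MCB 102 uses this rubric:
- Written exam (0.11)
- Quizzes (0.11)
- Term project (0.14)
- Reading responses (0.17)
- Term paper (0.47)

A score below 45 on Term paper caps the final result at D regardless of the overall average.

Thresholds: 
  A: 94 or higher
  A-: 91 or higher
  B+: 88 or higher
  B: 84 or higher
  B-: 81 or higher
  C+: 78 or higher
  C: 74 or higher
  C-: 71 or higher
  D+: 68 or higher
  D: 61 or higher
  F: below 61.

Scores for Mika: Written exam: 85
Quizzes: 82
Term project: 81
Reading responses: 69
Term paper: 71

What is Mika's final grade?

Term paper score 71 ≥ 45: minimum met.
Weighted total:
  Written exam 85 × 0.11 = 9.35
  Quizzes 82 × 0.11 = 9.02
  Term project 81 × 0.14 = 11.34
  Reading responses 69 × 0.17 = 11.73
  Term paper 71 × 0.47 = 33.37
Sum = 74.81
74.81 is ≥ 74 and < 78 → C

C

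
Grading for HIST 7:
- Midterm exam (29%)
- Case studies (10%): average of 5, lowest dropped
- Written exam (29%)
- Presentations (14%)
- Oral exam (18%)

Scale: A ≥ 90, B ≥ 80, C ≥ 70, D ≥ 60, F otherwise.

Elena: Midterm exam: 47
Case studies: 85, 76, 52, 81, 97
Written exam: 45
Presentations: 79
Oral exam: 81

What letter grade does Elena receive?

Case studies: drop 52 → average of remaining 4 = 339/4 = 84.75
Weighted total:
  Midterm exam 47 × 0.29 = 13.63
  Case studies 84.75 × 0.1 = 8.475
  Written exam 45 × 0.29 = 13.05
  Presentations 79 × 0.14 = 11.06
  Oral exam 81 × 0.18 = 14.58
Sum = 60.795
60.795 is ≥ 60 and < 70 → D

D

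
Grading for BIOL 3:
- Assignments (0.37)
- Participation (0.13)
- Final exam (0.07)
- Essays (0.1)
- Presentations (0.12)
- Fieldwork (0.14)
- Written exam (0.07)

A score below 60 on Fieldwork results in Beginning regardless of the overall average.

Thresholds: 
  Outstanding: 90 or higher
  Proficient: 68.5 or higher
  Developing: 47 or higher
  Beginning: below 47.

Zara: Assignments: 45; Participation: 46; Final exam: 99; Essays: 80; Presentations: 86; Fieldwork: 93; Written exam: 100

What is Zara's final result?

Fieldwork score 93 ≥ 60: minimum met.
Weighted total:
  Assignments 45 × 0.37 = 16.65
  Participation 46 × 0.13 = 5.98
  Final exam 99 × 0.07 = 6.93
  Essays 80 × 0.1 = 8
  Presentations 86 × 0.12 = 10.32
  Fieldwork 93 × 0.14 = 13.02
  Written exam 100 × 0.07 = 7
Sum = 67.9
67.9 is ≥ 47 and < 68.5 → Developing

Developing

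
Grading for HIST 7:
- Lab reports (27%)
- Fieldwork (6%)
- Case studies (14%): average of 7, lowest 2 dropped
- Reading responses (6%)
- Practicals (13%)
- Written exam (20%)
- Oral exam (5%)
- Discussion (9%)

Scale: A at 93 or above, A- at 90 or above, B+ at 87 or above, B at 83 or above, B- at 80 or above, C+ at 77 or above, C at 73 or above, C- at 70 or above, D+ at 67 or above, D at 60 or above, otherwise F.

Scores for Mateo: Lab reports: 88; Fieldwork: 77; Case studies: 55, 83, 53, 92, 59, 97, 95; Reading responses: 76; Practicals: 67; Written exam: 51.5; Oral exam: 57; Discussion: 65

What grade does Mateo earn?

C-

Case studies: drop 53, 55 → average of remaining 5 = 426/5 = 85.2
Weighted total:
  Lab reports 88 × 0.27 = 23.76
  Fieldwork 77 × 0.06 = 4.62
  Case studies 85.2 × 0.14 = 11.928
  Reading responses 76 × 0.06 = 4.56
  Practicals 67 × 0.13 = 8.71
  Written exam 51.5 × 0.2 = 10.3
  Oral exam 57 × 0.05 = 2.85
  Discussion 65 × 0.09 = 5.85
Sum = 72.578
72.578 is ≥ 70 and < 73 → C-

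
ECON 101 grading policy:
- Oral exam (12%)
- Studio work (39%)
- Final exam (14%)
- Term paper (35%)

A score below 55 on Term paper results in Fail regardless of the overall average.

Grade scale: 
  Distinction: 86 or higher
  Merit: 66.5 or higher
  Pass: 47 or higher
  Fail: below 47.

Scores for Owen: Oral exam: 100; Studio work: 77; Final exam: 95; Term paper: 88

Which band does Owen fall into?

Term paper score 88 ≥ 55: minimum met.
Weighted total:
  Oral exam 100 × 0.12 = 12
  Studio work 77 × 0.39 = 30.03
  Final exam 95 × 0.14 = 13.3
  Term paper 88 × 0.35 = 30.8
Sum = 86.13
86.13 ≥ 86 → Distinction

Distinction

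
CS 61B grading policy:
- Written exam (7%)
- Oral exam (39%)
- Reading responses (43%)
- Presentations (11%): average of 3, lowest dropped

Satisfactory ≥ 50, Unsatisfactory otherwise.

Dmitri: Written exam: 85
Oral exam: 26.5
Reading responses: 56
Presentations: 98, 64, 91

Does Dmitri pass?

Satisfactory

Presentations: drop 64 → average of remaining 2 = 189/2 = 94.5
Weighted total:
  Written exam 85 × 0.07 = 5.95
  Oral exam 26.5 × 0.39 = 10.335
  Reading responses 56 × 0.43 = 24.08
  Presentations 94.5 × 0.11 = 10.395
Sum = 50.76
50.76 ≥ 50 → Satisfactory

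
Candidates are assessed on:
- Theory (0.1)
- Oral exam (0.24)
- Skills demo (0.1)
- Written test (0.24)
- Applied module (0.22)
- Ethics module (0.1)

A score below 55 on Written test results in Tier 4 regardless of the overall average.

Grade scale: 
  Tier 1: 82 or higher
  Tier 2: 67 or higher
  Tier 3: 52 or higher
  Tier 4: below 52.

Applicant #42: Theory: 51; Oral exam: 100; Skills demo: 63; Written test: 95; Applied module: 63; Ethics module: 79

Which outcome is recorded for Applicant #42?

Tier 2

Written test score 95 ≥ 55: minimum met.
Weighted total:
  Theory 51 × 0.1 = 5.1
  Oral exam 100 × 0.24 = 24
  Skills demo 63 × 0.1 = 6.3
  Written test 95 × 0.24 = 22.8
  Applied module 63 × 0.22 = 13.86
  Ethics module 79 × 0.1 = 7.9
Sum = 79.96
79.96 is ≥ 67 and < 82 → Tier 2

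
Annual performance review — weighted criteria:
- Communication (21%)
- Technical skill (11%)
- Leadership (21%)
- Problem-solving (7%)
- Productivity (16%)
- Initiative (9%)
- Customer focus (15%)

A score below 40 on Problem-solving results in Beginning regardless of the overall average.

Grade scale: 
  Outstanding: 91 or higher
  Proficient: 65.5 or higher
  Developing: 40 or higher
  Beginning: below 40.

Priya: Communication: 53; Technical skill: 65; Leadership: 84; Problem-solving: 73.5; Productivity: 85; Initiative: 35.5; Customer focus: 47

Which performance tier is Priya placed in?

Developing

Problem-solving score 73.5 ≥ 40: minimum met.
Weighted total:
  Communication 53 × 0.21 = 11.13
  Technical skill 65 × 0.11 = 7.15
  Leadership 84 × 0.21 = 17.64
  Problem-solving 73.5 × 0.07 = 5.145
  Productivity 85 × 0.16 = 13.6
  Initiative 35.5 × 0.09 = 3.195
  Customer focus 47 × 0.15 = 7.05
Sum = 64.91
64.91 is ≥ 40 and < 65.5 → Developing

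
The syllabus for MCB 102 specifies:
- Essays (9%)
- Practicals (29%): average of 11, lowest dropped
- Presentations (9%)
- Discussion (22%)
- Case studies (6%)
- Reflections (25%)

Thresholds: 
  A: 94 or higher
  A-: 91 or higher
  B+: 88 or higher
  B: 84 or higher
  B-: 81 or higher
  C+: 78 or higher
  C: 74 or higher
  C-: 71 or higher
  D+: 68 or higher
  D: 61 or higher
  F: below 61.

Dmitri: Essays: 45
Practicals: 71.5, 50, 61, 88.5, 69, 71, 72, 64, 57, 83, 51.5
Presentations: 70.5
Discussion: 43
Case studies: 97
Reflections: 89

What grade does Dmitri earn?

D

Practicals: drop 50 → average of remaining 10 = 688.5/10 = 68.85
Weighted total:
  Essays 45 × 0.09 = 4.05
  Practicals 68.85 × 0.29 = 19.9665
  Presentations 70.5 × 0.09 = 6.345
  Discussion 43 × 0.22 = 9.46
  Case studies 97 × 0.06 = 5.82
  Reflections 89 × 0.25 = 22.25
Sum = 67.8915
67.8915 is ≥ 61 and < 68 → D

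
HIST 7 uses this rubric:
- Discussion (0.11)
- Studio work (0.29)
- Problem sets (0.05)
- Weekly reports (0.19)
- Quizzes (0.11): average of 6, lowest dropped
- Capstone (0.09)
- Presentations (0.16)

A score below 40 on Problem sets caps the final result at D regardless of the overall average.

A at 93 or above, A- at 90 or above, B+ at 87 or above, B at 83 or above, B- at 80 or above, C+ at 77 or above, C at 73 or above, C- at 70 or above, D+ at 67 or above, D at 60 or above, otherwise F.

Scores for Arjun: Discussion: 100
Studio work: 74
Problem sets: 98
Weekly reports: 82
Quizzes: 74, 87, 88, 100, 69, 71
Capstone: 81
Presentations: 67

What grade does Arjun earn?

Quizzes: drop 69 → average of remaining 5 = 420/5 = 84
Problem sets score 98 ≥ 40: minimum met.
Weighted total:
  Discussion 100 × 0.11 = 11
  Studio work 74 × 0.29 = 21.46
  Problem sets 98 × 0.05 = 4.9
  Weekly reports 82 × 0.19 = 15.58
  Quizzes 84 × 0.11 = 9.24
  Capstone 81 × 0.09 = 7.29
  Presentations 67 × 0.16 = 10.72
Sum = 80.19
80.19 is ≥ 80 and < 83 → B-

B-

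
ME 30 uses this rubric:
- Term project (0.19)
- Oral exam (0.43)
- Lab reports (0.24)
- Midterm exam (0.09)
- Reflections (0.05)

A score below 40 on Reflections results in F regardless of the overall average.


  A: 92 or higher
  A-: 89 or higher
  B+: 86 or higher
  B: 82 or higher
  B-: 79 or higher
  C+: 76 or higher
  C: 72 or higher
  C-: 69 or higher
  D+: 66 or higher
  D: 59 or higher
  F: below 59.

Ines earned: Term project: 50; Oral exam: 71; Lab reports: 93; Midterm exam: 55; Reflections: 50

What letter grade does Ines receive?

Reflections score 50 ≥ 40: minimum met.
Weighted total:
  Term project 50 × 0.19 = 9.5
  Oral exam 71 × 0.43 = 30.53
  Lab reports 93 × 0.24 = 22.32
  Midterm exam 55 × 0.09 = 4.95
  Reflections 50 × 0.05 = 2.5
Sum = 69.8
69.8 is ≥ 69 and < 72 → C-

C-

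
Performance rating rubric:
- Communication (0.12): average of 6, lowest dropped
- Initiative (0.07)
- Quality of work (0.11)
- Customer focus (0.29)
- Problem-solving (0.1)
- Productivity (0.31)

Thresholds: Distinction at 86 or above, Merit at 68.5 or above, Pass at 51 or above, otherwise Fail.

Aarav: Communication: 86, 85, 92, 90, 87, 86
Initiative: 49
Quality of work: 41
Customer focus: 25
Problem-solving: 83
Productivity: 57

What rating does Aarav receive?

Pass

Communication: drop 85 → average of remaining 5 = 441/5 = 88.2
Weighted total:
  Communication 88.2 × 0.12 = 10.584
  Initiative 49 × 0.07 = 3.43
  Quality of work 41 × 0.11 = 4.51
  Customer focus 25 × 0.29 = 7.25
  Problem-solving 83 × 0.1 = 8.3
  Productivity 57 × 0.31 = 17.67
Sum = 51.744
51.744 is ≥ 51 and < 68.5 → Pass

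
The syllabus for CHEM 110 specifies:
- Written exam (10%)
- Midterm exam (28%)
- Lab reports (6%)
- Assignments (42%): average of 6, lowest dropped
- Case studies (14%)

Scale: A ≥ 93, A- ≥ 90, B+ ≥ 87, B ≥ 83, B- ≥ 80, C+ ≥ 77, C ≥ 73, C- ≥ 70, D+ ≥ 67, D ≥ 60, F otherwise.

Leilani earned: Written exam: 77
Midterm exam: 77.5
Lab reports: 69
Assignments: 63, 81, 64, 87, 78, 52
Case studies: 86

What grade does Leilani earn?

Assignments: drop 52 → average of remaining 5 = 373/5 = 74.6
Weighted total:
  Written exam 77 × 0.1 = 7.7
  Midterm exam 77.5 × 0.28 = 21.7
  Lab reports 69 × 0.06 = 4.14
  Assignments 74.6 × 0.42 = 31.332
  Case studies 86 × 0.14 = 12.04
Sum = 76.912
76.912 is ≥ 73 and < 77 → C

C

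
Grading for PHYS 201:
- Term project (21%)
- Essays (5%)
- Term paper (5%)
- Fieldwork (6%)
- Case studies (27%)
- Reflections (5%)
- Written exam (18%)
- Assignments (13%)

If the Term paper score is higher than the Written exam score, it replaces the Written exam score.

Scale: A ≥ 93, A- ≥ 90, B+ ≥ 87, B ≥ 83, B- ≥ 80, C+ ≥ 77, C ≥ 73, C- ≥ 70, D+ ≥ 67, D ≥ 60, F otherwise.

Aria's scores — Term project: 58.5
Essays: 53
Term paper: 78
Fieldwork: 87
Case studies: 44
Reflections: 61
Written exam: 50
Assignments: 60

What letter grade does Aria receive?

Term paper (78) > Written exam (50), so Written exam counts as 78.
Weighted total:
  Term project 58.5 × 0.21 = 12.285
  Essays 53 × 0.05 = 2.65
  Term paper 78 × 0.05 = 3.9
  Fieldwork 87 × 0.06 = 5.22
  Case studies 44 × 0.27 = 11.88
  Reflections 61 × 0.05 = 3.05
  Written exam 78 × 0.18 = 14.04
  Assignments 60 × 0.13 = 7.8
Sum = 60.825
60.825 is ≥ 60 and < 67 → D

D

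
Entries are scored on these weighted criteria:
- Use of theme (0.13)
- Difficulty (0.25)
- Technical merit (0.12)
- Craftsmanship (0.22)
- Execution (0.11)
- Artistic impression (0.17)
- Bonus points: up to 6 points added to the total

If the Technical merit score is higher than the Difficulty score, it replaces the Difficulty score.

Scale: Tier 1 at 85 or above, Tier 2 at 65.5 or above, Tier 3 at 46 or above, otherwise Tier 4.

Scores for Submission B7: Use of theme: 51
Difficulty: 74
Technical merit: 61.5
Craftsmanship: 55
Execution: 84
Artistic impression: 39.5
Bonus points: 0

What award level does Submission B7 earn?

Technical merit (61.5) ≤ Difficulty (74), so Difficulty stays at 74.
Weighted total:
  Use of theme 51 × 0.13 = 6.63
  Difficulty 74 × 0.25 = 18.5
  Technical merit 61.5 × 0.12 = 7.38
  Craftsmanship 55 × 0.22 = 12.1
  Execution 84 × 0.11 = 9.24
  Artistic impression 39.5 × 0.17 = 6.715
Sum = 60.565
Bonus points: 60.565 + 0 = 60.565
60.565 is ≥ 46 and < 65.5 → Tier 3

Tier 3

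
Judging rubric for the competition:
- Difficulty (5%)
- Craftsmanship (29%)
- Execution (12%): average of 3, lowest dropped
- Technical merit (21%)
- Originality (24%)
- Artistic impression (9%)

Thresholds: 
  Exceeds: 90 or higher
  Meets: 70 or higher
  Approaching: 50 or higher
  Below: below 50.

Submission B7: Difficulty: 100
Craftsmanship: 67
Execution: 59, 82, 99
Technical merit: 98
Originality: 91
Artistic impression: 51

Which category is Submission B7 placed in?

Meets

Execution: drop 59 → average of remaining 2 = 181/2 = 90.5
Weighted total:
  Difficulty 100 × 0.05 = 5
  Craftsmanship 67 × 0.29 = 19.43
  Execution 90.5 × 0.12 = 10.86
  Technical merit 98 × 0.21 = 20.58
  Originality 91 × 0.24 = 21.84
  Artistic impression 51 × 0.09 = 4.59
Sum = 82.3
82.3 is ≥ 70 and < 90 → Meets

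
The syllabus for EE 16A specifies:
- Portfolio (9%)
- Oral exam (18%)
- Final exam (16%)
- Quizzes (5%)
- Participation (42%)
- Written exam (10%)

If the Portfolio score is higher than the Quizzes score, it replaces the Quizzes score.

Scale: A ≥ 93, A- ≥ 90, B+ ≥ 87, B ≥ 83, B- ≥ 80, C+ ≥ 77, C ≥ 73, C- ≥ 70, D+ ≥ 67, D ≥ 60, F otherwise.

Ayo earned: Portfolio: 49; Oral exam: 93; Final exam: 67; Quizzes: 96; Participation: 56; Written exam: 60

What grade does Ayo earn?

Portfolio (49) ≤ Quizzes (96), so Quizzes stays at 96.
Weighted total:
  Portfolio 49 × 0.09 = 4.41
  Oral exam 93 × 0.18 = 16.74
  Final exam 67 × 0.16 = 10.72
  Quizzes 96 × 0.05 = 4.8
  Participation 56 × 0.42 = 23.52
  Written exam 60 × 0.1 = 6
Sum = 66.19
66.19 is ≥ 60 and < 67 → D

D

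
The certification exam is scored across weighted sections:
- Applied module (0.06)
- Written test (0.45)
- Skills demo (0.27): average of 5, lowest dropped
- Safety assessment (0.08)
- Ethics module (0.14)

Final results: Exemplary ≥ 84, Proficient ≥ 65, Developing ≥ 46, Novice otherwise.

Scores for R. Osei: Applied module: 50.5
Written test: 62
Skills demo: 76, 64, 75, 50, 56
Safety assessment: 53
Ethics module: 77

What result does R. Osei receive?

Skills demo: drop 50 → average of remaining 4 = 271/4 = 67.75
Weighted total:
  Applied module 50.5 × 0.06 = 3.03
  Written test 62 × 0.45 = 27.9
  Skills demo 67.75 × 0.27 = 18.2925
  Safety assessment 53 × 0.08 = 4.24
  Ethics module 77 × 0.14 = 10.78
Sum = 64.2425
64.2425 is ≥ 46 and < 65 → Developing

Developing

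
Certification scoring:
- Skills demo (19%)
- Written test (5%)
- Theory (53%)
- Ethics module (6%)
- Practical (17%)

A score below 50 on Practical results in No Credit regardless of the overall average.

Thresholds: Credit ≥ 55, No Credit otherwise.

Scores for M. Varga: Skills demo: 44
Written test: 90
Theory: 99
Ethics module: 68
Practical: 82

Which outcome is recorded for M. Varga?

Practical score 82 ≥ 50: minimum met.
Weighted total:
  Skills demo 44 × 0.19 = 8.36
  Written test 90 × 0.05 = 4.5
  Theory 99 × 0.53 = 52.47
  Ethics module 68 × 0.06 = 4.08
  Practical 82 × 0.17 = 13.94
Sum = 83.35
83.35 ≥ 55 → Credit

Credit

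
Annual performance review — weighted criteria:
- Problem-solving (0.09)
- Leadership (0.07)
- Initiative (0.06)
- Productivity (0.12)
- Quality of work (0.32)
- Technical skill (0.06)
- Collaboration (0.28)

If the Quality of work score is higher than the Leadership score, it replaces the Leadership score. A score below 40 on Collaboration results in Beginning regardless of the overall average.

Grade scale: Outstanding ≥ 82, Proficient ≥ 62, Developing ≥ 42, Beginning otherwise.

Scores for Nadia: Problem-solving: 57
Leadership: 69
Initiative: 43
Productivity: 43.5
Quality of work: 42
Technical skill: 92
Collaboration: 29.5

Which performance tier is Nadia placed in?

Beginning

Quality of work (42) ≤ Leadership (69), so Leadership stays at 69.
Collaboration score 29.5 < 40: minimum not met.
Weighted total:
  Problem-solving 57 × 0.09 = 5.13
  Leadership 69 × 0.07 = 4.83
  Initiative 43 × 0.06 = 2.58
  Productivity 43.5 × 0.12 = 5.22
  Quality of work 42 × 0.32 = 13.44
  Technical skill 92 × 0.06 = 5.52
  Collaboration 29.5 × 0.28 = 8.26
Sum = 44.98
Because the Collaboration minimum was not met, the result is Beginning.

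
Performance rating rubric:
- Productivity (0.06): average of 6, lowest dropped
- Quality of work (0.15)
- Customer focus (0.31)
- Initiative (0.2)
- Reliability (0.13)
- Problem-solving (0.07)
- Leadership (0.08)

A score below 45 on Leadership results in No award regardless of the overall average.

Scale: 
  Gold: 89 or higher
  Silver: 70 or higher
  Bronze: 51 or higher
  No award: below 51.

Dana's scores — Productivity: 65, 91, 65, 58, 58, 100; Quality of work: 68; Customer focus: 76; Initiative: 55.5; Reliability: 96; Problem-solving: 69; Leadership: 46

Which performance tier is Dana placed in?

Productivity: drop 58 → average of remaining 5 = 379/5 = 75.8
Leadership score 46 ≥ 45: minimum met.
Weighted total:
  Productivity 75.8 × 0.06 = 4.548
  Quality of work 68 × 0.15 = 10.2
  Customer focus 76 × 0.31 = 23.56
  Initiative 55.5 × 0.2 = 11.1
  Reliability 96 × 0.13 = 12.48
  Problem-solving 69 × 0.07 = 4.83
  Leadership 46 × 0.08 = 3.68
Sum = 70.398
70.398 is ≥ 70 and < 89 → Silver

Silver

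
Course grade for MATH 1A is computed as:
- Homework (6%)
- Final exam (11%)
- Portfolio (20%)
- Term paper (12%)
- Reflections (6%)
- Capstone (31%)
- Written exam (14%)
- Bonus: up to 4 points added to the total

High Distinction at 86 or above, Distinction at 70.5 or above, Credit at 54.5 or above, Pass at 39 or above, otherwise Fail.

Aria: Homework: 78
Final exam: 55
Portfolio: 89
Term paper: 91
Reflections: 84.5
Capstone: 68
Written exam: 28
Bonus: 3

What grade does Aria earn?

Weighted total:
  Homework 78 × 0.06 = 4.68
  Final exam 55 × 0.11 = 6.05
  Portfolio 89 × 0.2 = 17.8
  Term paper 91 × 0.12 = 10.92
  Reflections 84.5 × 0.06 = 5.07
  Capstone 68 × 0.31 = 21.08
  Written exam 28 × 0.14 = 3.92
Sum = 69.52
Bonus: 69.52 + 3 = 72.52
72.52 is ≥ 70.5 and < 86 → Distinction

Distinction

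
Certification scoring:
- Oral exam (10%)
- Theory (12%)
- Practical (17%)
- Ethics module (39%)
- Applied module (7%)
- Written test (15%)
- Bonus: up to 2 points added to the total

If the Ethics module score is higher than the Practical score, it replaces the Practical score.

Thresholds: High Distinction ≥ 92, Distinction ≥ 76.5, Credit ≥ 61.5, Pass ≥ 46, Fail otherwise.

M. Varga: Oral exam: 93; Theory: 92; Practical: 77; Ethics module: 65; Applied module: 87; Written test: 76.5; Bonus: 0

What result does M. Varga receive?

Ethics module (65) ≤ Practical (77), so Practical stays at 77.
Weighted total:
  Oral exam 93 × 0.1 = 9.3
  Theory 92 × 0.12 = 11.04
  Practical 77 × 0.17 = 13.09
  Ethics module 65 × 0.39 = 25.35
  Applied module 87 × 0.07 = 6.09
  Written test 76.5 × 0.15 = 11.475
Sum = 76.345
Bonus: 76.345 + 0 = 76.345
76.345 is ≥ 61.5 and < 76.5 → Credit

Credit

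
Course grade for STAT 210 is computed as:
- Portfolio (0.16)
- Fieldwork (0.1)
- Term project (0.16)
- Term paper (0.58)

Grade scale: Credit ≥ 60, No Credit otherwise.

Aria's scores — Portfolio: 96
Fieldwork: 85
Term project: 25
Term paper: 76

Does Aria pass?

Weighted total:
  Portfolio 96 × 0.16 = 15.36
  Fieldwork 85 × 0.1 = 8.5
  Term project 25 × 0.16 = 4
  Term paper 76 × 0.58 = 44.08
Sum = 71.94
71.94 ≥ 60 → Credit

Credit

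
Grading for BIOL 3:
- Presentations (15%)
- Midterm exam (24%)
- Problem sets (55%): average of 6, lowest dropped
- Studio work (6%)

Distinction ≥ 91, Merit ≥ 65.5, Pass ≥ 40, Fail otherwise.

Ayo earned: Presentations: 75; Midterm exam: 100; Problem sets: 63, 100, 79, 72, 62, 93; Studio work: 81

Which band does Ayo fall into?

Problem sets: drop 62 → average of remaining 5 = 407/5 = 81.4
Weighted total:
  Presentations 75 × 0.15 = 11.25
  Midterm exam 100 × 0.24 = 24
  Problem sets 81.4 × 0.55 = 44.77
  Studio work 81 × 0.06 = 4.86
Sum = 84.88
84.88 is ≥ 65.5 and < 91 → Merit

Merit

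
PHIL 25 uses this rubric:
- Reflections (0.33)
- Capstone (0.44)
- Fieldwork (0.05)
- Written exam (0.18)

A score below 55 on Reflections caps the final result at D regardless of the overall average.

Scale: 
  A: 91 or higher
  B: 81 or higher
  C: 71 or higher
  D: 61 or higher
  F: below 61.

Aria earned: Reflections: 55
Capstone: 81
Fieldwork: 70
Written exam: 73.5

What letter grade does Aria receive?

Reflections score 55 ≥ 55: minimum met.
Weighted total:
  Reflections 55 × 0.33 = 18.15
  Capstone 81 × 0.44 = 35.64
  Fieldwork 70 × 0.05 = 3.5
  Written exam 73.5 × 0.18 = 13.23
Sum = 70.52
70.52 is ≥ 61 and < 71 → D

D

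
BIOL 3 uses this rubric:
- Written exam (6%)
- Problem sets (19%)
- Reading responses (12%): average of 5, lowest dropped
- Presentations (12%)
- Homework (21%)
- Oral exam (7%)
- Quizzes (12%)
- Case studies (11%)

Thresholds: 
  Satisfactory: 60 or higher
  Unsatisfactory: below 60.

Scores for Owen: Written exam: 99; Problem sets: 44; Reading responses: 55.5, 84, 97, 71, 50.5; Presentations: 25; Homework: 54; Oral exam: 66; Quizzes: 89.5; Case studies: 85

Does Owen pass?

Reading responses: drop 50.5 → average of remaining 4 = 307.5/4 = 76.875
Weighted total:
  Written exam 99 × 0.06 = 5.94
  Problem sets 44 × 0.19 = 8.36
  Reading responses 76.875 × 0.12 = 9.225
  Presentations 25 × 0.12 = 3
  Homework 54 × 0.21 = 11.34
  Oral exam 66 × 0.07 = 4.62
  Quizzes 89.5 × 0.12 = 10.74
  Case studies 85 × 0.11 = 9.35
Sum = 62.575
62.575 ≥ 60 → Satisfactory

Satisfactory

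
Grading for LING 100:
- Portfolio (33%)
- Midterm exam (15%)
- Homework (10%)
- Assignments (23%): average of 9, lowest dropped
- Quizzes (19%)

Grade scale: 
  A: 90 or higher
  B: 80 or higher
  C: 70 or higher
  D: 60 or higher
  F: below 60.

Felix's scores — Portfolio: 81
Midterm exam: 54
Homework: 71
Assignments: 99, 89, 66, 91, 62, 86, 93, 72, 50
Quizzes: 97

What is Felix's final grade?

C

Assignments: drop 50 → average of remaining 8 = 658/8 = 82.25
Weighted total:
  Portfolio 81 × 0.33 = 26.73
  Midterm exam 54 × 0.15 = 8.1
  Homework 71 × 0.1 = 7.1
  Assignments 82.25 × 0.23 = 18.9175
  Quizzes 97 × 0.19 = 18.43
Sum = 79.2775
79.2775 is ≥ 70 and < 80 → C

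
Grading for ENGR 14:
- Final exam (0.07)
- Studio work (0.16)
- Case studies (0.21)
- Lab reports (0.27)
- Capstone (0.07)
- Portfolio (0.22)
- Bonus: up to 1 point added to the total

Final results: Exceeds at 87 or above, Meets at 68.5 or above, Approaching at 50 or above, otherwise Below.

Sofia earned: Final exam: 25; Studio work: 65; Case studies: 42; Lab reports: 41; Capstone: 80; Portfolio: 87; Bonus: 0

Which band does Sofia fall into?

Weighted total:
  Final exam 25 × 0.07 = 1.75
  Studio work 65 × 0.16 = 10.4
  Case studies 42 × 0.21 = 8.82
  Lab reports 41 × 0.27 = 11.07
  Capstone 80 × 0.07 = 5.6
  Portfolio 87 × 0.22 = 19.14
Sum = 56.78
Bonus: 56.78 + 0 = 56.78
56.78 is ≥ 50 and < 68.5 → Approaching

Approaching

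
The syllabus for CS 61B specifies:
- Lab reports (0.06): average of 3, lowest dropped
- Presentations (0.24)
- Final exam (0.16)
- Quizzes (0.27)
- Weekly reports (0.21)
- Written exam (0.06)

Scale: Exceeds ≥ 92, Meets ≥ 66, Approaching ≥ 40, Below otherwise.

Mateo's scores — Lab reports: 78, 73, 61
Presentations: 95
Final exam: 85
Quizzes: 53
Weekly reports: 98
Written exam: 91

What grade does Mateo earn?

Lab reports: drop 61 → average of remaining 2 = 151/2 = 75.5
Weighted total:
  Lab reports 75.5 × 0.06 = 4.53
  Presentations 95 × 0.24 = 22.8
  Final exam 85 × 0.16 = 13.6
  Quizzes 53 × 0.27 = 14.31
  Weekly reports 98 × 0.21 = 20.58
  Written exam 91 × 0.06 = 5.46
Sum = 81.28
81.28 is ≥ 66 and < 92 → Meets

Meets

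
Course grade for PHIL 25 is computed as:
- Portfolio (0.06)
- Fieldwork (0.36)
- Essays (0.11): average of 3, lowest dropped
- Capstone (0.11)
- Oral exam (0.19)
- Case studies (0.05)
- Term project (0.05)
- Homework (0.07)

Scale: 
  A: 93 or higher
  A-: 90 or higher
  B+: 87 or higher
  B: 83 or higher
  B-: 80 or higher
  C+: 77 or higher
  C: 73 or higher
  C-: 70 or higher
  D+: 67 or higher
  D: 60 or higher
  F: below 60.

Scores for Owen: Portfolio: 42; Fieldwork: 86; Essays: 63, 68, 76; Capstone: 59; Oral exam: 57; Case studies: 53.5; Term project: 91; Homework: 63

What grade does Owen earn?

Essays: drop 63 → average of remaining 2 = 144/2 = 72
Weighted total:
  Portfolio 42 × 0.06 = 2.52
  Fieldwork 86 × 0.36 = 30.96
  Essays 72 × 0.11 = 7.92
  Capstone 59 × 0.11 = 6.49
  Oral exam 57 × 0.19 = 10.83
  Case studies 53.5 × 0.05 = 2.675
  Term project 91 × 0.05 = 4.55
  Homework 63 × 0.07 = 4.41
Sum = 70.355
70.355 is ≥ 70 and < 73 → C-

C-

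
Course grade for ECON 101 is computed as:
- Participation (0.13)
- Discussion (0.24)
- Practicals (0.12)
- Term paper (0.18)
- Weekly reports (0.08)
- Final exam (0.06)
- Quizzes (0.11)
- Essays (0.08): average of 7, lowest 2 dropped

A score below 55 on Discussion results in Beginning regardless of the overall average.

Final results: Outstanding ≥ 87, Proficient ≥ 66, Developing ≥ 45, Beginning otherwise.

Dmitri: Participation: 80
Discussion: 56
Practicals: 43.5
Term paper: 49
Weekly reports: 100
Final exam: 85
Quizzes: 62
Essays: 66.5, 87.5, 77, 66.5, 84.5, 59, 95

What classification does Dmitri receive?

Essays: drop 59, 66.5 → average of remaining 5 = 410.5/5 = 82.1
Discussion score 56 ≥ 55: minimum met.
Weighted total:
  Participation 80 × 0.13 = 10.4
  Discussion 56 × 0.24 = 13.44
  Practicals 43.5 × 0.12 = 5.22
  Term paper 49 × 0.18 = 8.82
  Weekly reports 100 × 0.08 = 8
  Final exam 85 × 0.06 = 5.1
  Quizzes 62 × 0.11 = 6.82
  Essays 82.1 × 0.08 = 6.568
Sum = 64.368
64.368 is ≥ 45 and < 66 → Developing

Developing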